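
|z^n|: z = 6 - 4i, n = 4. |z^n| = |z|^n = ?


|z| = sqrt(36+16) = sqrt(52) = 7.2111
|z^4| = |z|^4 = (sqrt(52))^4 = 52^2 = 2704

|z^4| = 2704


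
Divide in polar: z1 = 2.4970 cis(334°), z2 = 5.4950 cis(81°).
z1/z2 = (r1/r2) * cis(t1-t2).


r = 2.4970 / 5.4950 = 0.4544
theta = 334° - 81° = 253° = 253° (mod 360)

0.4544 cis(253°)


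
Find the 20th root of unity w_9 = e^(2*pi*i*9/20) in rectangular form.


Angle = 360*9/20 = 162°
a = cos(162°) = -0.9511
b = sin(162°) = 0.3090

-0.9511 + 0.3090i


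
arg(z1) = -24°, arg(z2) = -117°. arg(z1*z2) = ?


arg(z1*z2) = -24° - 117° = -141°
Normalized to (-180°, 180°]: -141°

-141°


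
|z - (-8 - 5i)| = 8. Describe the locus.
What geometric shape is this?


|z - z0| = r is a circle with center z0 and radius r.
Center = (-8, -5), radius = 8

Circle with center (-8, -5) and radius 8


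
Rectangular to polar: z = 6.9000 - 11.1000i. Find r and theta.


r = sqrt(47.61+123.21) = sqrt(170.82) = 13.0698
theta = atan2(-11.1, 6.9) = -58.1340 degrees

r = 13.0698, theta = -58.1340 degrees


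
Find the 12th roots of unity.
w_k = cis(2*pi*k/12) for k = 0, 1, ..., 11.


The 12th roots of unity are cis(360k/12°) for k=0..11
Angle step = 360/12 = 30°
Primitive root: cis(30°)
Primitive root = 0.8660 + 0.5000i

12 roots at angles: 0°, 30°, 60°, 90°, 120°, 150°, 180°, 210°, 240°, 270°, 300°, 330°


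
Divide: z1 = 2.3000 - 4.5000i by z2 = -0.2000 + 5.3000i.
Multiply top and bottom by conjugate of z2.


Conjugate of z2 = -0.2000 - 5.3000i
Numerator: (2.3000 - 4.5000i)(-0.2000 - 5.3000i) = -24.3100 - 11.2900i
Denominator: (-0.2)^2 + 5.3^2 = 28.13
Result = (-24.3100 - 11.2900i)/28.13

-0.8642 - 0.4014i


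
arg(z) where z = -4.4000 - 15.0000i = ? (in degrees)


Re = -4.4, Im = -15
arg = atan2(-15, -4.4) = -106.3482 degrees

arg(z) = -106.3482 degrees


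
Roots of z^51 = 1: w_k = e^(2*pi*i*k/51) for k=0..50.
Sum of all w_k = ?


The sum of all 51th roots of unity is 0.
Geometric series: (1 - w^51)/(1 - w) = (1-1)/(1-w) = 0 since w^51 = 1, w ≠ 1.
Alternatively: coefficient of z^50 in z^51 - 1 is 0.

0


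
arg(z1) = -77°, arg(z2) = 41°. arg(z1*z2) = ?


arg(z1*z2) = -77° + 41° = -36°
Normalized to (-180°, 180°]: -36°

-36°


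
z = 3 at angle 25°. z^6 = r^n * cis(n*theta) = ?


r^6 = 3^6 = 729
n*theta = 6*25° = 150° = 150° (mod 360)
a = 729*cos(150°) = -631.3325
b = 729*sin(150°) = 364.5000

729 cis(150°) = -631.3325 + 364.5000i


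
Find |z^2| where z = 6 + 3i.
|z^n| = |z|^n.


|z| = sqrt(36+9) = sqrt(45) = 6.7082
|z^2| = |z|^2 = (sqrt(45))^2 = 45

|z^2| = 45


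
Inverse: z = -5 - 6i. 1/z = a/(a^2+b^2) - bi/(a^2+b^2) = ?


|z|^2 = 25+36 = 61
1/z = (-5 + 6i)/61

1/z = -0.0820 + 0.0984i


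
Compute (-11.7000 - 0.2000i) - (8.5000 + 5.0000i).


Real: -11.7 - 8.5 = -20.2
Imag: -0.2 - 5 = -5.2

-20.2000 - 5.2000i


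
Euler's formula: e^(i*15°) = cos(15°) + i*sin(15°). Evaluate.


cos(15°) = 0.9659
sin(15°) = 0.2588

e^(i*15°) = 0.9659 + 0.2588i


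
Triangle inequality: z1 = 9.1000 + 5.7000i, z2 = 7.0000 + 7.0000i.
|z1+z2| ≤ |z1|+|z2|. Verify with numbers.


|z1| = sqrt(9.1^2 + 5.7^2) = sqrt(115.3) = 10.7378
|z2| = sqrt(7^2 + 7^2) = sqrt(98) = 9.8995
z1+z2 = 16.1000 + 12.7000i
|z1+z2| = sqrt(420.5) = 20.5061
|z1|+|z2| = 10.7378 + 9.8995 = 20.6373

|z1+z2| = 20.5061 ≤ |z1|+|z2| = 20.6373 (verified)


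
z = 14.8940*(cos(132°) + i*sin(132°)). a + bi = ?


a = 14.8940*cos(132°) = 14.8940*(-0.66913) = -9.9660
b = 14.8940*sin(132°) = 14.8940*0.743145 = 11.0684

-9.9660 + 11.0684i


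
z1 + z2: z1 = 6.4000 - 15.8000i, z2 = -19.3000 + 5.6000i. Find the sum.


Real: 6.4 - 19.3 = -12.9
Imag: -15.8 + 5.6 = -10.2

-12.9000 - 10.2000i


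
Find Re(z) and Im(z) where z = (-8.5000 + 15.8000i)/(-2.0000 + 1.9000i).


Multiply by conjugate: (-8.5000 + 15.8000i)(-2.0000 - 1.9000i) / ((-2)^2 + 1.9^2)
Numerator real = -8.5*(-2) + 15.8*1.9 = 47.02
Numerator imag = 15.8*(-2) - (-8.5)*1.9 = -15.45
Denominator = 7.61
Re(z) = 47.02/7.61 = 6.1787
Im(z) = -15.45/7.61 = -2.0302

Re(z) = 6.1787, Im(z) = -2.0302


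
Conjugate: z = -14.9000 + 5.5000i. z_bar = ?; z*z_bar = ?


z_bar = -14.9000 - 5.5000i
z*z_bar = (-14.9)^2 + 5.5^2 = 222.01 + 30.25 = 252.26

z_bar = -14.9000 - 5.5000i, z*z_bar = 252.26


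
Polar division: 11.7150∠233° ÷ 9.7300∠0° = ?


r = 11.7150 / 9.7300 = 1.2040
theta = 233° - 0° = 233° = 233° (mod 360)

1.2040 cis(233°)


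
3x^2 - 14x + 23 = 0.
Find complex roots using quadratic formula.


disc = (-14)^2 - 4*3*23 = 196 - 276 = -80
sqrt(|disc|) = sqrt(80) = 8.9443
Real part = 14/(2*3) = 2.3333
Imag part = 8.9443/(2*3) = 1.4907

2.3333 ± 1.4907i


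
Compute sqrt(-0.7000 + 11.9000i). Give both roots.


|z| = sqrt(0.49+141.61) = 11.9206
sqrt((|z|+a)/2) = sqrt((11.9206+(-0.7))/2) = sqrt(5.6103) = 2.3686
sqrt((|z|-a)/2) = sqrt((11.9206-(-0.7))/2) = sqrt(6.3103) = 2.5120

±(2.3686 + 2.5120i) i.e. 2.3686 + 2.5120i and -2.3686 - 2.5120i


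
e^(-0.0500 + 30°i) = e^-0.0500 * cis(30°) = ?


e^-0.0500 = 0.9512
cos(30°) = 0.86603
sin(30°) = 0.5
Real = 0.9512*0.86603 = 0.8238
Imag = 0.9512*0.5 = 0.4756

0.8238 + 0.4756i


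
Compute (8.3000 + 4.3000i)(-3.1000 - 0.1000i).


Real = 8.3*(-3.1) - 4.3*(-0.1) = -25.73 - (-0.43) = -25.3
Imag = 8.3*(-0.1) - (3.1)*4.3 = -0.83 - (13.33) = -14.16

-25.3000 - 14.1600i


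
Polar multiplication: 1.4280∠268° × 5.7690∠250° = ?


r = 1.4280 * 5.7690 = 8.2381
theta = 268° + 250° = 518° = 158° (mod 360)

8.2381 cis(158°)


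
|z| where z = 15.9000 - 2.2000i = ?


|z| = sqrt(15.9^2 + (-2.2)^2) = sqrt(252.81 + 4.84) = sqrt(257.65) = 16.0515

|z| = 16.0515


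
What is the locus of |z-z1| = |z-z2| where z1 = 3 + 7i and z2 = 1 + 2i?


Equal distances means the locus is the perpendicular bisector of z1 and z2.
Midpoint = ((3+1)/2, (7+2)/2) = (2.0000, 4.5000)

Perpendicular bisector through (2.0000, 4.5000)


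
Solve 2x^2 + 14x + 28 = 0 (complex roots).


disc = 14^2 - 4*2*28 = 196 - 224 = -28
sqrt(|disc|) = sqrt(28) = 5.2915
Real part = -14/(2*2) = -3.5000
Imag part = 5.2915/(2*2) = 1.3229

-3.5000 ± 1.3229i


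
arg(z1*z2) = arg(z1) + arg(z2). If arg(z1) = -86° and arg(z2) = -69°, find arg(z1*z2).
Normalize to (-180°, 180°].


arg(z1*z2) = -86° - 69° = -155°
Normalized to (-180°, 180°]: -155°

-155°


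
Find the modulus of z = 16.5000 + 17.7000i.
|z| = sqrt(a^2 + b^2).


|z| = sqrt(16.5^2 + 17.7^2) = sqrt(272.25 + 313.29) = sqrt(585.54) = 24.1979

|z| = 24.1979


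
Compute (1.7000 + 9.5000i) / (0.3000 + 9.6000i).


Conjugate of z2 = 0.3000 - 9.6000i
Numerator: (1.7000 + 9.5000i)(0.3000 - 9.6000i) = 91.7100 - 13.4700i
Denominator: 0.3^2 + 9.6^2 = 92.25
Result = (91.7100 - 13.4700i)/92.25

0.9941 - 0.1460i


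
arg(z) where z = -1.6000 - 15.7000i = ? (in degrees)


Re = -1.6, Im = -15.7
arg = atan2(-15.7, -1.6) = -95.8190 degrees

arg(z) = -95.8190 degrees


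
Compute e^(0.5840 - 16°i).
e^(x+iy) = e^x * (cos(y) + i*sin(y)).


e^0.5840 = 1.7932
cos(-16°) = 0.96126
sin(-16°) = -0.27564
Real = 1.7932*0.96126 = 1.7237
Imag = 1.7932*(-0.27564) = -0.4943

1.7237 - 0.4943i


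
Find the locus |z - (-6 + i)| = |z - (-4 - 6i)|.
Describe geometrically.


Equal distances means the locus is the perpendicular bisector of z1 and z2.
Midpoint = ((-6+(-4))/2, (1+(-6))/2) = (-5.0000, -2.5000)

Perpendicular bisector through (-5.0000, -2.5000)


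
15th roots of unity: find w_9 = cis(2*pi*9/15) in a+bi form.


Angle = 360*9/15 = 216°
a = cos(216°) = -0.8090
b = sin(216°) = -0.5878

-0.8090 - 0.5878i


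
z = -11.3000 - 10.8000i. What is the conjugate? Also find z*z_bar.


z_bar = -11.3000 + 10.8000i
z*z_bar = (-11.3)^2 + (-10.8)^2 = 127.69 + 116.64 = 244.33

z_bar = -11.3000 + 10.8000i, z*z_bar = 244.33


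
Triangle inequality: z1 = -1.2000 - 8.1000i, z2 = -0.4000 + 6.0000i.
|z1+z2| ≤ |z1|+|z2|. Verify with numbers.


|z1| = sqrt((-1.2)^2 + (-8.1)^2) = sqrt(67.05) = 8.1884
|z2| = sqrt((-0.4)^2 + 6^2) = sqrt(36.16) = 6.0133
z1+z2 = -1.6000 - 2.1000i
|z1+z2| = sqrt(6.97) = 2.6401
|z1|+|z2| = 8.1884 + 6.0133 = 14.2017

|z1+z2| = 2.6401 ≤ |z1|+|z2| = 14.2017 (verified)


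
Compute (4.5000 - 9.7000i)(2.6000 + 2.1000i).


Real = 4.5*2.6 - (-9.7)*2.1 = 11.7 - (-20.37) = 32.07
Imag = 4.5*2.1 + 2.6*(-9.7) = 9.45 - (25.22) = -15.77

32.0700 - 15.7700i


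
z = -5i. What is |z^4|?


|z| = sqrt(0+25) = sqrt(25) = 5
|z^4| = |z|^4 = 5^4 = 625

|z^4| = 625


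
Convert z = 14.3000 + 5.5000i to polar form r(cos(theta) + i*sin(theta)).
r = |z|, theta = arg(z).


r = sqrt(204.49+30.25) = sqrt(234.74) = 15.3212
theta = atan2(5.5, 14.3) = 21.0375 degrees

r = 15.3212, theta = 21.0375 degrees


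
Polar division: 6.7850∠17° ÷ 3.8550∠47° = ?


r = 6.7850 / 3.8550 = 1.7601
theta = 17° - 47° = -30° = 330° (mod 360)

1.7601 cis(330°)


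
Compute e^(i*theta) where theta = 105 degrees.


cos(105°) = -0.2588
sin(105°) = 0.9659

e^(i*105°) = -0.2588 + 0.9659i


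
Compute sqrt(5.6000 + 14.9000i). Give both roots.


|z| = sqrt(31.36+222.01) = 15.9176
sqrt((|z|+a)/2) = sqrt((15.9176+5.6)/2) = sqrt(10.7588) = 3.2801
sqrt((|z|-a)/2) = sqrt((15.9176-5.6)/2) = sqrt(5.1588) = 2.2713

±(3.2801 + 2.2713i) i.e. 3.2801 + 2.2713i and -3.2801 - 2.2713i


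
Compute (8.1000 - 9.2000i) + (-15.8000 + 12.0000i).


Real: 8.1 - 15.8 = -7.7
Imag: -9.2 + 12 = 2.8

-7.7000 + 2.8000i


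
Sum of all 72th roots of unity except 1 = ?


With w = e^(2*pi*i/72), all 72 of the 72th roots of unity w^0 = 1, w, ..., w^(71) sum to 0: 1 + w + ... + w^(71) = (1 - w^72)/(1 - w) = 0 since w^72 = 1, w ≠ 1.
Removing the root 1: w + w^2 + ... + w^(71) = 0 - 1 = -1

Sum = -1


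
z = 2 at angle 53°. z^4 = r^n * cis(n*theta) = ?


r^4 = 2^4 = 16
n*theta = 4*53° = 212° = 212° (mod 360)
a = 16*cos(212°) = -13.5688
b = 16*sin(212°) = -8.4787

16 cis(212°) = -13.5688 - 8.4787i


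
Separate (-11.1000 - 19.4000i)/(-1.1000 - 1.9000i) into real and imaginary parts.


Multiply by conjugate: (-11.1000 - 19.4000i)(-1.1000 + 1.9000i) / ((-1.1)^2 + (-1.9)^2)
Numerator real = -11.1*(-1.1) - (19.4)*(-1.9) = 49.07
Numerator imag = -19.4*(-1.1) - (-11.1)*(-1.9) = 0.25
Denominator = 4.82
Re(z) = 49.07/4.82 = 10.1805
Im(z) = 0.25/4.82 = 0.0519

Re(z) = 10.1805, Im(z) = 0.0519


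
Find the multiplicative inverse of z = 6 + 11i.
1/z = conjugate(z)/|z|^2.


|z|^2 = 36+121 = 157
1/z = (6 - 11i)/157

1/z = 0.0382 - 0.0701i


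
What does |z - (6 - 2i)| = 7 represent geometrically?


|z - z0| = r is a circle with center z0 and radius r.
Center = (6, -2), radius = 7

Circle with center (6, -2) and radius 7


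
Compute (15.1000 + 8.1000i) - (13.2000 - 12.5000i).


Real: 15.1 - 13.2 = 1.9
Imag: 8.1 + 12.5 = 20.6

1.9000 + 20.6000i


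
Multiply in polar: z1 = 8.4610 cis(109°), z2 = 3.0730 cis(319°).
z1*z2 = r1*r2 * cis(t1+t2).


r = 8.4610 * 3.0730 = 26.0007
theta = 109° + 319° = 428° = 68° (mod 360)

26.0007 cis(68°)


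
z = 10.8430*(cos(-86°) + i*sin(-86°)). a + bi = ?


a = 10.8430*cos(-86°) = 10.8430*0.06976 = 0.7564
b = 10.8430*sin(-86°) = 10.8430*(-0.997564) = -10.8166

0.7564 - 10.8166i


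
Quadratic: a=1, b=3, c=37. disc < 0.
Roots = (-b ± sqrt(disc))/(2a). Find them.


disc = 3^2 - 4*1*37 = 9 - 148 = -139
sqrt(|disc|) = sqrt(139) = 11.7898
Real part = -3/(2*1) = -1.5000
Imag part = 11.7898/(2*1) = 5.8949

-1.5000 ± 5.8949i


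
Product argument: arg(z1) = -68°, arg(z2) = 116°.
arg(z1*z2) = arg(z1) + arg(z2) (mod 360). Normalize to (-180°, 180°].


arg(z1*z2) = -68° + 116° = 48°
Normalized to (-180°, 180°]: 48°

48°


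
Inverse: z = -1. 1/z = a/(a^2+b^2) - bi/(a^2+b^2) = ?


|z|^2 = 1+0 = 1
1/z = (-1 - 0i)/1

1/z = -1.0000 + 0i


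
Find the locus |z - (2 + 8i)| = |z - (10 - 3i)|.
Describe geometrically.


Equal distances means the locus is the perpendicular bisector of z1 and z2.
Midpoint = ((2+10)/2, (8+(-3))/2) = (6.0000, 2.5000)

Perpendicular bisector through (6.0000, 2.5000)


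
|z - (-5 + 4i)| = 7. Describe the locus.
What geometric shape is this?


|z - z0| = r is a circle with center z0 and radius r.
Center = (-5, 4), radius = 7

Circle with center (-5, 4) and radius 7


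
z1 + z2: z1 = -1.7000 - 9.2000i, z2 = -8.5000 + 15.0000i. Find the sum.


Real: -1.7 - 8.5 = -10.2
Imag: -9.2 + 15 = 5.8

-10.2000 + 5.8000i


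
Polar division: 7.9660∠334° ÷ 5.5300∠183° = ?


r = 7.9660 / 5.5300 = 1.4405
theta = 334° - 183° = 151° = 151° (mod 360)

1.4405 cis(151°)


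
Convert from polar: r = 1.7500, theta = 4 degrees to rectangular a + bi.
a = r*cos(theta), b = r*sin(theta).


a = 1.7500*cos(4°) = 1.7500*0.99756 = 1.7457
b = 1.7500*sin(4°) = 1.7500*0.06976 = 0.1221

1.7457 + 0.1221i


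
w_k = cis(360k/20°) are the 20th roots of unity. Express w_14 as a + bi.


Angle = 360*14/20 = 252°
a = cos(252°) = -0.3090
b = sin(252°) = -0.9511

-0.3090 - 0.9511i


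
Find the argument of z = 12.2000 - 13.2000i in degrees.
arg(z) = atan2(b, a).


Re = 12.2, Im = -13.2
arg = atan2(-13.2, 12.2) = -47.2546 degrees

arg(z) = -47.2546 degrees


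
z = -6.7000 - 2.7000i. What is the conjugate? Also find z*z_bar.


z_bar = -6.7000 + 2.7000i
z*z_bar = (-6.7)^2 + (-2.7)^2 = 44.89 + 7.29 = 52.18

z_bar = -6.7000 + 2.7000i, z*z_bar = 52.18


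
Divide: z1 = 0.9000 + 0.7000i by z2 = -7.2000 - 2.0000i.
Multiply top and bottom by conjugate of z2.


Conjugate of z2 = -7.2000 + 2.0000i
Numerator: (0.9000 + 0.7000i)(-7.2000 + 2.0000i) = -7.8800 - 3.2400i
Denominator: (-7.2)^2 + (-2)^2 = 55.84
Result = (-7.8800 - 3.2400i)/55.84

-0.1411 - 0.0580i


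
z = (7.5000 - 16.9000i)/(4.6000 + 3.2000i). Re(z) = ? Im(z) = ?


Multiply by conjugate: (7.5000 - 16.9000i)(4.6000 - 3.2000i) / (4.6^2 + 3.2^2)
Numerator real = 7.5*4.6 - (16.9)*3.2 = -19.58
Numerator imag = -16.9*4.6 - 7.5*3.2 = -101.74
Denominator = 31.4
Re(z) = -19.58/31.4 = -0.6236
Im(z) = -101.74/31.4 = -3.2401

Re(z) = -0.6236, Im(z) = -3.2401


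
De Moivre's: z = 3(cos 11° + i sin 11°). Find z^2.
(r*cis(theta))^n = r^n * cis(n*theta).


r^2 = 3^2 = 9
n*theta = 2*11° = 22° = 22° (mod 360)
a = 9*cos(22°) = 8.3447
b = 9*sin(22°) = 3.3715

9 cis(22°) = 8.3447 + 3.3715i


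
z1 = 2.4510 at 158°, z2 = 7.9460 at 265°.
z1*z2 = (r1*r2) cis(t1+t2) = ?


r = 2.4510 * 7.9460 = 19.4756
theta = 158° + 265° = 423° = 63° (mod 360)

19.4756 cis(63°)


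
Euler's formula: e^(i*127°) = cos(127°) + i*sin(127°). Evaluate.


cos(127°) = -0.6018
sin(127°) = 0.7986

e^(i*127°) = -0.6018 + 0.7986i


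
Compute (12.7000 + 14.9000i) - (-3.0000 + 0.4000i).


Real: 12.7 + 3 = 15.7
Imag: 14.9 - 0.4 = 14.5

15.7000 + 14.5000i


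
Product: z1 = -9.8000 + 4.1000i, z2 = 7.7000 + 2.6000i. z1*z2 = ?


Real = -9.8*7.7 - 4.1*2.6 = -75.46 - 10.66 = -86.12
Imag = -9.8*2.6 + 7.7*4.1 = -25.48 + 31.57 = 6.09

-86.1200 + 6.0900i


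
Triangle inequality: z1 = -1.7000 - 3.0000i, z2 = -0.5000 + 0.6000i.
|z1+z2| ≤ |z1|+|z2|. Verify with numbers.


|z1| = sqrt((-1.7)^2 + (-3)^2) = sqrt(11.89) = 3.4482
|z2| = sqrt((-0.5)^2 + 0.6^2) = sqrt(0.61) = 0.7810
z1+z2 = -2.2000 - 2.4000i
|z1+z2| = sqrt(10.6) = 3.2558
|z1|+|z2| = 3.4482 + 0.7810 = 4.2292

|z1+z2| = 3.2558 ≤ |z1|+|z2| = 4.2292 (verified)


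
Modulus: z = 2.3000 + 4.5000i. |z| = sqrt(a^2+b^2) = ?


|z| = sqrt(2.3^2 + 4.5^2) = sqrt(5.29 + 20.25) = sqrt(25.54) = 5.0537

|z| = 5.0537


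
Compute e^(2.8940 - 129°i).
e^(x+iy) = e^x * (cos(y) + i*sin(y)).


e^2.8940 = 18.0654
cos(-129°) = -0.62932
sin(-129°) = -0.77715
Real = 18.0654*(-0.62932) = -11.3689
Imag = 18.0654*(-0.77715) = -14.0395

-11.3689 - 14.0395i


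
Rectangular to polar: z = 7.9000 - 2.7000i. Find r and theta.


r = sqrt(62.41+7.29) = sqrt(69.7) = 8.3487
theta = atan2(-2.7, 7.9) = -18.8690 degrees

r = 8.3487, theta = -18.8690 degrees


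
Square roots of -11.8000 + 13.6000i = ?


|z| = sqrt(139.24+184.96) = 18.0056
sqrt((|z|+a)/2) = sqrt((18.0056+(-11.8))/2) = sqrt(3.1028) = 1.7615
sqrt((|z|-a)/2) = sqrt((18.0056-(-11.8))/2) = sqrt(14.9028) = 3.8604

±(1.7615 + 3.8604i) i.e. 1.7615 + 3.8604i and -1.7615 - 3.8604i


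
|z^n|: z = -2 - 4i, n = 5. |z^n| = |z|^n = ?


|z| = sqrt(4+16) = sqrt(20) = 4.4721
|z^5| = |z|^5 = (sqrt(20))^5 = 20^2 * sqrt(20) = 400*sqrt(20)

|z^5| = 400*sqrt(20) ≈ 1788.8544


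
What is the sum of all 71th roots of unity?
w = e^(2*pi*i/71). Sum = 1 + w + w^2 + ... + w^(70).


The sum of all 71th roots of unity is 0.
Geometric series: (1 - w^71)/(1 - w) = (1-1)/(1-w) = 0 since w^71 = 1, w ≠ 1.
Alternatively: coefficient of z^70 in z^71 - 1 is 0.

0


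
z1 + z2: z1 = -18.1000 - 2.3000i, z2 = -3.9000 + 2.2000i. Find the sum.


Real: -18.1 - 3.9 = -22
Imag: -2.3 + 2.2 = -0.1

-22.0000 - 0.1000i


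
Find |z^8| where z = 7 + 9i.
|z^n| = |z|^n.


|z| = sqrt(49+81) = sqrt(130) = 11.4018
|z^8| = |z|^8 = (sqrt(130))^8 = 130^4 = 285610000

|z^8| = 285610000


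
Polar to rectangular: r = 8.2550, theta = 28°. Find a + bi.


a = 8.2550*cos(28°) = 8.2550*0.882948 = 7.2887
b = 8.2550*sin(28°) = 8.2550*0.46947 = 3.8755

7.2887 + 3.8755i


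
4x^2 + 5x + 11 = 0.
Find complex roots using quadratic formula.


disc = 5^2 - 4*4*11 = 25 - 176 = -151
sqrt(|disc|) = sqrt(151) = 12.2882
Real part = -5/(2*4) = -0.6250
Imag part = 12.2882/(2*4) = 1.5360

-0.6250 ± 1.5360i


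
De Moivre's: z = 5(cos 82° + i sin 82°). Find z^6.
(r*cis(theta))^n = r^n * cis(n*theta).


r^6 = 5^6 = 15625
n*theta = 6*82° = 492° = 132° (mod 360)
a = 15625*cos(132°) = -10455.1657
b = 15625*sin(132°) = 11611.6379

15625 cis(132°) = -10455.1657 + 11611.6379i


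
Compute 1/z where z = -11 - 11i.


|z|^2 = 121+121 = 242
1/z = (-11 + 11i)/242

1/z = -0.0455 + 0.0455i


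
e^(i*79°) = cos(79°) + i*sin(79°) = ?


cos(79°) = 0.1908
sin(79°) = 0.9816

e^(i*79°) = 0.1908 + 0.9816i


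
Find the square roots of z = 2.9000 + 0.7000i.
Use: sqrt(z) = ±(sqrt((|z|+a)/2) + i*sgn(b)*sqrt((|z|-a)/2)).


|z| = sqrt(8.41+0.49) = 2.9833
sqrt((|z|+a)/2) = sqrt((2.9833+2.9)/2) = sqrt(2.9416) = 1.7151
sqrt((|z|-a)/2) = sqrt((2.9833-2.9)/2) = sqrt(0.0416) = 0.2041

±(1.7151 + 0.2041i) i.e. 1.7151 + 0.2041i and -1.7151 - 0.2041i


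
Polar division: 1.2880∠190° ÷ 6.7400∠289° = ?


r = 1.2880 / 6.7400 = 0.1911
theta = 190° - 289° = -99° = 261° (mod 360)

0.1911 cis(261°)


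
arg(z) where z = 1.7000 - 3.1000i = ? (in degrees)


Re = 1.7, Im = -3.1
arg = atan2(-3.1, 1.7) = -61.2602 degrees

arg(z) = -61.2602 degrees


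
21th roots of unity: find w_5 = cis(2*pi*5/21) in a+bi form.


Angle = 360*5/21 = 85.7143°
a = cos(85.7143°) = 0.0747
b = sin(85.7143°) = 0.9972

0.0747 + 0.9972i


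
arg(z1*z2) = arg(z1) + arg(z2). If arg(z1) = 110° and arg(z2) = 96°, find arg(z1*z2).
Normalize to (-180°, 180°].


arg(z1*z2) = 110° + 96° = 206°
Normalized to (-180°, 180°]: -154°

-154°


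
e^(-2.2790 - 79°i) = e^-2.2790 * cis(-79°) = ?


e^-2.2790 = 0.1024
cos(-79°) = 0.1908
sin(-79°) = -0.9816
Real = 0.1024*0.1908 = 0.0195
Imag = 0.1024*(-0.9816) = -0.1005

0.0195 - 0.1005i


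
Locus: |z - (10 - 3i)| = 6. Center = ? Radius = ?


|z - z0| = r is a circle with center z0 and radius r.
Center = (10, -3), radius = 6

Circle with center (10, -3) and radius 6


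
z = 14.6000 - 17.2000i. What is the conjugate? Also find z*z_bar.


z_bar = 14.6000 + 17.2000i
z*z_bar = 14.6^2 + (-17.2)^2 = 213.16 + 295.84 = 509

z_bar = 14.6000 + 17.2000i, z*z_bar = 509


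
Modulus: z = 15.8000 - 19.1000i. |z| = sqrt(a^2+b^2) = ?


|z| = sqrt(15.8^2 + (-19.1)^2) = sqrt(249.64 + 364.81) = sqrt(614.45) = 24.7881

|z| = 24.7881


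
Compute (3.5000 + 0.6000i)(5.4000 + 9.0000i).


Real = 3.5*5.4 - 0.6*9 = 18.9 - 5.4 = 13.5
Imag = 3.5*9 + 5.4*0.6 = 31.5 + 3.24 = 34.74

13.5000 + 34.7400i


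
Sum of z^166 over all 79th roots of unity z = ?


The roots are w_k = w^k with w = e^(2*pi*i/79), and (w^k)^166 = (w^166)^k.
So S = 1 + u + u^2 + ... + u^(78) with u = w^166.
166 = 2*79 + 8, so 166 is not a multiple of 79: u = (w^79)^2 * w^8 = w^8 ≠ 1 (w is a primitive 79th root), while u^79 = (w^79)^166 = 1.
Geometric series: S = (1 - u^79)/(1 - u) = (1 - 1)/(1 - u) = 0

S = 0


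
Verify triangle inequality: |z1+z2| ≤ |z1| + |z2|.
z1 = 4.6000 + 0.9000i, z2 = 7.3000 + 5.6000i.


|z1| = sqrt(4.6^2 + 0.9^2) = sqrt(21.97) = 4.6872
|z2| = sqrt(7.3^2 + 5.6^2) = sqrt(84.65) = 9.2005
z1+z2 = 11.9000 + 6.5000i
|z1+z2| = sqrt(183.86) = 13.5595
|z1|+|z2| = 4.6872 + 9.2005 = 13.8877

|z1+z2| = 13.5595 ≤ |z1|+|z2| = 13.8877 (verified)


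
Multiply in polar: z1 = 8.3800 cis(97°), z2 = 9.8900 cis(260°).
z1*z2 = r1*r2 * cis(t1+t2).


r = 8.3800 * 9.8900 = 82.8782
theta = 97° + 260° = 357° = 357° (mod 360)

82.8782 cis(357°)


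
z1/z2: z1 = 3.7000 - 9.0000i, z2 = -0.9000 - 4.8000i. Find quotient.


Conjugate of z2 = -0.9000 + 4.8000i
Numerator: (3.7000 - 9.0000i)(-0.9000 + 4.8000i) = 39.8700 + 25.8600i
Denominator: (-0.9)^2 + (-4.8)^2 = 23.85
Result = (39.8700 + 25.8600i)/23.85

1.6717 + 1.0843i


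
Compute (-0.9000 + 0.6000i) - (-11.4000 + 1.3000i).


Real: -0.9 + 11.4 = 10.5
Imag: 0.6 - 1.3 = -0.7

10.5000 - 0.7000i


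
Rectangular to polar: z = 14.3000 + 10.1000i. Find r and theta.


r = sqrt(204.49+102.01) = sqrt(306.5) = 17.5071
theta = atan2(10.1, 14.3) = 35.2333 degrees

r = 17.5071, theta = 35.2333 degrees


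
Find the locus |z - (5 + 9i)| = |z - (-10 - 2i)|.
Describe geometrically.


Equal distances means the locus is the perpendicular bisector of z1 and z2.
Midpoint = ((5+(-10))/2, (9+(-2))/2) = (-2.5000, 3.5000)

Perpendicular bisector through (-2.5000, 3.5000)


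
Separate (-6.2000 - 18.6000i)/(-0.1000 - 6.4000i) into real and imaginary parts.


Multiply by conjugate: (-6.2000 - 18.6000i)(-0.1000 + 6.4000i) / ((-0.1)^2 + (-6.4)^2)
Numerator real = -6.2*(-0.1) - (18.6)*(-6.4) = 119.66
Numerator imag = -18.6*(-0.1) - (-6.2)*(-6.4) = -37.82
Denominator = 40.97
Re(z) = 119.66/40.97 = 2.9207
Im(z) = -37.82/40.97 = -0.9231

Re(z) = 2.9207, Im(z) = -0.9231


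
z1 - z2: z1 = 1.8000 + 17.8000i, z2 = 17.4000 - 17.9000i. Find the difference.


Real: 1.8 - 17.4 = -15.6
Imag: 17.8 + 17.9 = 35.7

-15.6000 + 35.7000i


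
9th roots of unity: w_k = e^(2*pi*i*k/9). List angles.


The 9th roots of unity are cis(360k/9°) for k=0..8
Angle step = 360/9 = 40°
Primitive root: cis(40°)
Primitive root = 0.7660 + 0.6428i

9 roots at angles: 0°, 40°, 80°, 120°, 160°, 200°, 240°, 280°, 320°


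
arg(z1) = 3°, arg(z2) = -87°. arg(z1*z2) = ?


arg(z1*z2) = 3° - 87° = -84°
Normalized to (-180°, 180°]: -84°

-84°


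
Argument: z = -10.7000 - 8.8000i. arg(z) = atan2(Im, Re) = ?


Re = -10.7, Im = -8.8
arg = atan2(-8.8, -10.7) = -140.5651 degrees

arg(z) = -140.5651 degrees


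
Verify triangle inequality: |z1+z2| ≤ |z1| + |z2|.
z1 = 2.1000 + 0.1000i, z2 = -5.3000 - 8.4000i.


|z1| = sqrt(2.1^2 + 0.1^2) = sqrt(4.42) = 2.1024
|z2| = sqrt((-5.3)^2 + (-8.4)^2) = sqrt(98.65) = 9.9323
z1+z2 = -3.2000 - 8.3000i
|z1+z2| = sqrt(79.13) = 8.8955
|z1|+|z2| = 2.1024 + 9.9323 = 12.0347

|z1+z2| = 8.8955 ≤ |z1|+|z2| = 12.0347 (verified)


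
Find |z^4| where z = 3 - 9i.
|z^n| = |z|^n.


|z| = sqrt(9+81) = sqrt(90) = 9.4868
|z^4| = |z|^4 = (sqrt(90))^4 = 90^2 = 8100

|z^4| = 8100


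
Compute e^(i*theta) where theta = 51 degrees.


cos(51°) = 0.6293
sin(51°) = 0.7771

e^(i*51°) = 0.6293 + 0.7771i


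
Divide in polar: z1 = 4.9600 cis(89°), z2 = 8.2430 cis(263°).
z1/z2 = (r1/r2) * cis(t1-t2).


r = 4.9600 / 8.2430 = 0.6017
theta = 89° - 263° = -174° = 186° (mod 360)

0.6017 cis(186°)


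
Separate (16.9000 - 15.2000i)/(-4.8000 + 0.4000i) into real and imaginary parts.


Multiply by conjugate: (16.9000 - 15.2000i)(-4.8000 - 0.4000i) / ((-4.8)^2 + 0.4^2)
Numerator real = 16.9*(-4.8) - (15.2)*0.4 = -87.2
Numerator imag = -15.2*(-4.8) - 16.9*0.4 = 66.2
Denominator = 23.2
Re(z) = -87.2/23.2 = -3.7586
Im(z) = 66.2/23.2 = 2.8534

Re(z) = -3.7586, Im(z) = 2.8534


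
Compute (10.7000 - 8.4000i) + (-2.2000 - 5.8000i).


Real: 10.7 - 2.2 = 8.5
Imag: -8.4 - 5.8 = -14.2

8.5000 - 14.2000i


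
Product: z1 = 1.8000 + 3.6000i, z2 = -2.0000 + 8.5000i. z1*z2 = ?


Real = 1.8*(-2) - 3.6*8.5 = -3.6 - 30.6 = -34.2
Imag = 1.8*8.5 - (2)*3.6 = 15.3 - (7.2) = 8.1

-34.2000 + 8.1000i


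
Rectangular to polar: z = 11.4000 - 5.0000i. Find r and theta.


r = sqrt(129.96+25) = sqrt(154.96) = 12.4483
theta = atan2(-5, 11.4) = -23.6821 degrees

r = 12.4483, theta = -23.6821 degrees


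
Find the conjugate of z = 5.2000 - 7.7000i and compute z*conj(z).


z_bar = 5.2000 + 7.7000i
z*z_bar = 5.2^2 + (-7.7)^2 = 27.04 + 59.29 = 86.33

z_bar = 5.2000 + 7.7000i, z*z_bar = 86.33


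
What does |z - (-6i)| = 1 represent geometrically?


|z - z0| = r is a circle with center z0 and radius r.
Center = (0, -6), radius = 1

Circle with center (0, -6) and radius 1


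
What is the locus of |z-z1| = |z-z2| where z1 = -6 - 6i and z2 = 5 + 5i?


Equal distances means the locus is the perpendicular bisector of z1 and z2.
Midpoint = ((-6+5)/2, (-6+5)/2) = (-0.5000, -0.5000)

Perpendicular bisector through (-0.5000, -0.5000)


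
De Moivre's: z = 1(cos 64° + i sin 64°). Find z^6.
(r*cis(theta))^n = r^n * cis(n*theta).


r^6 = 1^6 = 1
n*theta = 6*64° = 384° = 24° (mod 360)
a = 1*cos(24°) = 0.9135
b = 1*sin(24°) = 0.4067

1 cis(24°) = 0.9135 + 0.4067i


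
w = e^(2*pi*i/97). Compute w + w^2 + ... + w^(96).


With w = e^(2*pi*i/97), all 97 of the 97th roots of unity w^0 = 1, w, ..., w^(96) sum to 0: 1 + w + ... + w^(96) = (1 - w^97)/(1 - w) = 0 since w^97 = 1, w ≠ 1.
Removing the root 1: w + w^2 + ... + w^(96) = 0 - 1 = -1

Sum = -1


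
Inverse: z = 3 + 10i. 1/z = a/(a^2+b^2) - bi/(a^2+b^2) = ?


|z|^2 = 9+100 = 109
1/z = (3 - 10i)/109

1/z = 0.0275 - 0.0917i


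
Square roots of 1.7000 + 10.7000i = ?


|z| = sqrt(2.89+114.49) = 10.8342
sqrt((|z|+a)/2) = sqrt((10.8342+1.7)/2) = sqrt(6.2671) = 2.5034
sqrt((|z|-a)/2) = sqrt((10.8342-1.7)/2) = sqrt(4.5671) = 2.1371

±(2.5034 + 2.1371i) i.e. 2.5034 + 2.1371i and -2.5034 - 2.1371i


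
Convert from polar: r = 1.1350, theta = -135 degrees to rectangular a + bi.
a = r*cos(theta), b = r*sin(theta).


a = 1.1350*cos(-135°) = 1.1350*(-0.7071) = -0.8026
b = 1.1350*sin(-135°) = 1.1350*(-0.7071) = -0.8026

-0.8026 - 0.8026i


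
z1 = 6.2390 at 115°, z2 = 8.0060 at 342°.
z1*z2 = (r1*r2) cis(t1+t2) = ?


r = 6.2390 * 8.0060 = 49.9494
theta = 115° + 342° = 457° = 97° (mod 360)

49.9494 cis(97°)


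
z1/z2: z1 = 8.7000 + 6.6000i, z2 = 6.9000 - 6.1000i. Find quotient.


Conjugate of z2 = 6.9000 + 6.1000i
Numerator: (8.7000 + 6.6000i)(6.9000 + 6.1000i) = 19.7700 + 98.6100i
Denominator: 6.9^2 + (-6.1)^2 = 84.82
Result = (19.7700 + 98.6100i)/84.82

0.2331 + 1.1626i


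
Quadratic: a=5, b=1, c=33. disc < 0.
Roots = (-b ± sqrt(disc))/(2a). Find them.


disc = 1^2 - 4*5*33 = 1 - 660 = -659
sqrt(|disc|) = sqrt(659) = 25.6710
Real part = -1/(2*5) = -0.1000
Imag part = 25.6710/(2*5) = 2.5671

-0.1000 ± 2.5671i


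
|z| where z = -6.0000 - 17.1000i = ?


|z| = sqrt((-6)^2 + (-17.1)^2) = sqrt(36 + 292.41) = sqrt(328.41) = 18.1221

|z| = 18.1221


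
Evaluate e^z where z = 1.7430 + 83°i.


e^1.7430 = 5.7145
cos(83°) = 0.12187
sin(83°) = 0.99255
Real = 5.7145*0.12187 = 0.6964
Imag = 5.7145*0.99255 = 5.6719

0.6964 + 5.6719i


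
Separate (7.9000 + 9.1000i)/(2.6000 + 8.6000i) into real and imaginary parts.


Multiply by conjugate: (7.9000 + 9.1000i)(2.6000 - 8.6000i) / (2.6^2 + 8.6^2)
Numerator real = 7.9*2.6 + 9.1*8.6 = 98.8
Numerator imag = 9.1*2.6 - 7.9*8.6 = -44.28
Denominator = 80.72
Re(z) = 98.8/80.72 = 1.2240
Im(z) = -44.28/80.72 = -0.5486

Re(z) = 1.2240, Im(z) = -0.5486


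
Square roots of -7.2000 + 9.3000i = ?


|z| = sqrt(51.84+86.49) = 11.7614
sqrt((|z|+a)/2) = sqrt((11.7614+(-7.2))/2) = sqrt(2.2807) = 1.5102
sqrt((|z|-a)/2) = sqrt((11.7614-(-7.2))/2) = sqrt(9.4807) = 3.0791

±(1.5102 + 3.0791i) i.e. 1.5102 + 3.0791i and -1.5102 - 3.0791i


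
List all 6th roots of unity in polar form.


The 6th roots of unity are cis(360k/6°) for k=0..5
Angle step = 360/6 = 60°
Primitive root: cis(60°)
Primitive root = 0.5000 + 0.8660i

6 roots at angles: 0°, 60°, 120°, 180°, 240°, 300°


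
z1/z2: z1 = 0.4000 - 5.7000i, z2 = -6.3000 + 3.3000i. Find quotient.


Conjugate of z2 = -6.3000 - 3.3000i
Numerator: (0.4000 - 5.7000i)(-6.3000 - 3.3000i) = -21.3300 + 34.5900i
Denominator: (-6.3)^2 + 3.3^2 = 50.58
Result = (-21.3300 + 34.5900i)/50.58

-0.4217 + 0.6839i


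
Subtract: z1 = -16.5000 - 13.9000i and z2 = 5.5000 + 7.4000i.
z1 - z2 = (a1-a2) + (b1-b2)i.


Real: -16.5 - 5.5 = -22
Imag: -13.9 - 7.4 = -21.3

-22.0000 - 21.3000i


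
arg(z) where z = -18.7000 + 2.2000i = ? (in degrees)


Re = -18.7, Im = 2.2
arg = atan2(2.2, -18.7) = 173.2902 degrees

arg(z) = 173.2902 degrees


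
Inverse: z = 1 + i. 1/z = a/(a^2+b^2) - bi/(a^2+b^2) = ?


|z|^2 = 1+1 = 2
1/z = (1 - 1i)/2

1/z = 0.5000 - 0.5000i


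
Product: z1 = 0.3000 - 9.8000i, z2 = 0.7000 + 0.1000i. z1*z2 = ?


Real = 0.3*0.7 - (-9.8)*0.1 = 0.21 - (-0.98) = 1.19
Imag = 0.3*0.1 + 0.7*(-9.8) = 0.03 - (6.86) = -6.83

1.1900 - 6.8300i


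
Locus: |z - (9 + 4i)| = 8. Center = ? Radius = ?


|z - z0| = r is a circle with center z0 and radius r.
Center = (9, 4), radius = 8

Circle with center (9, 4) and radius 8


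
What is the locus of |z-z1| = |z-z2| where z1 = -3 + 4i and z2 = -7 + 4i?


Equal distances means the locus is the perpendicular bisector of z1 and z2.
Midpoint = ((-3+(-7))/2, (4+4)/2) = (-5.0000, 4.0000)

Perpendicular bisector through (-5.0000, 4.0000)


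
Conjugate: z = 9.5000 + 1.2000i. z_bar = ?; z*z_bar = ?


z_bar = 9.5000 - 1.2000i
z*z_bar = 9.5^2 + 1.2^2 = 90.25 + 1.44 = 91.69

z_bar = 9.5000 - 1.2000i, z*z_bar = 91.69


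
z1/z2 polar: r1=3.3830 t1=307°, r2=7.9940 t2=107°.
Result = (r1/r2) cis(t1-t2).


r = 3.3830 / 7.9940 = 0.4232
theta = 307° - 107° = 200° = 200° (mod 360)

0.4232 cis(200°)


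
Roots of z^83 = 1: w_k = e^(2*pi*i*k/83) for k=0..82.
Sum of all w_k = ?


The sum of all 83th roots of unity is 0.
Geometric series: (1 - w^83)/(1 - w) = (1-1)/(1-w) = 0 since w^83 = 1, w ≠ 1.
Alternatively: coefficient of z^82 in z^83 - 1 is 0.

0


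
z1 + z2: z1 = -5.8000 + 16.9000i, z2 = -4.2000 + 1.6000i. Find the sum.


Real: -5.8 - 4.2 = -10
Imag: 16.9 + 1.6 = 18.5

-10.0000 + 18.5000i


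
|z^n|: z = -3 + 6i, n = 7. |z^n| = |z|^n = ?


|z| = sqrt(9+36) = sqrt(45) = 6.7082
|z^7| = |z|^7 = (sqrt(45))^7 = 45^3 * sqrt(45) = 91125*sqrt(45)

|z^7| = 91125*sqrt(45) ≈ 611285.0833


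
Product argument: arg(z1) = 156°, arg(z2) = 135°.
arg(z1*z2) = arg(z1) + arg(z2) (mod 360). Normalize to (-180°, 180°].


arg(z1*z2) = 156° + 135° = 291°
Normalized to (-180°, 180°]: -69°

-69°


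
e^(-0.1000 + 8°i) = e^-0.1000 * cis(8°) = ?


e^-0.1000 = 0.9048
cos(8°) = 0.9903
sin(8°) = 0.1392
Real = 0.9048*0.9903 = 0.8960
Imag = 0.9048*0.1392 = 0.1259

0.8960 + 0.1259i


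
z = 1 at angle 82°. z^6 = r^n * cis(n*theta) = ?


r^6 = 1^6 = 1
n*theta = 6*82° = 492° = 132° (mod 360)
a = 1*cos(132°) = -0.6691
b = 1*sin(132°) = 0.7431

1 cis(132°) = -0.6691 + 0.7431i


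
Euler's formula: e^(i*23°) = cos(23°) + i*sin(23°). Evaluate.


cos(23°) = 0.9205
sin(23°) = 0.3907

e^(i*23°) = 0.9205 + 0.3907i


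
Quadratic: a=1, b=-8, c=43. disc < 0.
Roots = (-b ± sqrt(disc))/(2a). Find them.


disc = (-8)^2 - 4*1*43 = 64 - 172 = -108
sqrt(|disc|) = sqrt(108) = 10.3923
Real part = 8/(2*1) = 4.0000
Imag part = 10.3923/(2*1) = 5.1962

4.0000 ± 5.1962i


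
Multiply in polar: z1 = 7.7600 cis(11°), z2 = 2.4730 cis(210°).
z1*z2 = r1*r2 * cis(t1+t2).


r = 7.7600 * 2.4730 = 19.1905
theta = 11° + 210° = 221° = 221° (mod 360)

19.1905 cis(221°)


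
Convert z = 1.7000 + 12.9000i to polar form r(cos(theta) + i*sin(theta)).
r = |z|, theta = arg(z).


r = sqrt(2.89+166.41) = sqrt(169.3) = 13.0115
theta = atan2(12.9, 1.7) = 82.4927 degrees

r = 13.0115, theta = 82.4927 degrees


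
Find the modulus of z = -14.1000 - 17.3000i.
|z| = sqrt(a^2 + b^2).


|z| = sqrt((-14.1)^2 + (-17.3)^2) = sqrt(198.81 + 299.29) = sqrt(498.1) = 22.3182

|z| = 22.3182


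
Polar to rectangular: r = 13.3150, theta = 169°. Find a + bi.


a = 13.3150*cos(169°) = 13.3150*(-0.98163) = -13.0704
b = 13.3150*sin(169°) = 13.3150*0.19081 = 2.5406

-13.0704 + 2.5406i


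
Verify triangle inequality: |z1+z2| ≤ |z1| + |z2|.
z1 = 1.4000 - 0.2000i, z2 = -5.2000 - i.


|z1| = sqrt(1.4^2 + (-0.2)^2) = sqrt(2) = 1.4142
|z2| = sqrt((-5.2)^2 + (-1)^2) = sqrt(28.04) = 5.2953
z1+z2 = -3.8000 - 1.2000i
|z1+z2| = sqrt(15.88) = 3.9850
|z1|+|z2| = 1.4142 + 5.2953 = 6.7095

|z1+z2| = 3.9850 ≤ |z1|+|z2| = 6.7095 (verified)


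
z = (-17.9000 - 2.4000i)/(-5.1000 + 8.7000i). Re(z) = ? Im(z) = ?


Multiply by conjugate: (-17.9000 - 2.4000i)(-5.1000 - 8.7000i) / ((-5.1)^2 + 8.7^2)
Numerator real = -17.9*(-5.1) - (2.4)*8.7 = 70.41
Numerator imag = -2.4*(-5.1) - (-17.9)*8.7 = 167.97
Denominator = 101.7
Re(z) = 70.41/101.7 = 0.6923
Im(z) = 167.97/101.7 = 1.6516

Re(z) = 0.6923, Im(z) = 1.6516


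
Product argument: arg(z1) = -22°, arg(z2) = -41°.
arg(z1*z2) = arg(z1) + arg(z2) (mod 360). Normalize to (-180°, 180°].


arg(z1*z2) = -22° - 41° = -63°
Normalized to (-180°, 180°]: -63°

-63°


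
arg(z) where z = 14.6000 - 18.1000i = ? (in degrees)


Re = 14.6, Im = -18.1
arg = atan2(-18.1, 14.6) = -51.1093 degrees

arg(z) = -51.1093 degrees


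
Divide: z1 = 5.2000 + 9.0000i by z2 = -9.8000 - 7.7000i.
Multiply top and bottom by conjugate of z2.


Conjugate of z2 = -9.8000 + 7.7000i
Numerator: (5.2000 + 9.0000i)(-9.8000 + 7.7000i) = -120.2600 - 48.1600i
Denominator: (-9.8)^2 + (-7.7)^2 = 155.33
Result = (-120.2600 - 48.1600i)/155.33

-0.7742 - 0.3100i


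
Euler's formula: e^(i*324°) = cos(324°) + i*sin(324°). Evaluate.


cos(324°) = 0.8090
sin(324°) = -0.5878

e^(i*324°) = 0.8090 - 0.5878i


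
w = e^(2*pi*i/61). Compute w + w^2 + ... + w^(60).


With w = e^(2*pi*i/61), all 61 of the 61th roots of unity w^0 = 1, w, ..., w^(60) sum to 0: 1 + w + ... + w^(60) = (1 - w^61)/(1 - w) = 0 since w^61 = 1, w ≠ 1.
Removing the root 1: w + w^2 + ... + w^(60) = 0 - 1 = -1

Sum = -1


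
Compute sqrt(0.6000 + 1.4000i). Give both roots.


|z| = sqrt(0.36+1.96) = 1.5232
sqrt((|z|+a)/2) = sqrt((1.5232+0.6)/2) = sqrt(1.0616) = 1.0303
sqrt((|z|-a)/2) = sqrt((1.5232-0.6)/2) = sqrt(0.4616) = 0.6794

±(1.0303 + 0.6794i) i.e. 1.0303 + 0.6794i and -1.0303 - 0.6794i


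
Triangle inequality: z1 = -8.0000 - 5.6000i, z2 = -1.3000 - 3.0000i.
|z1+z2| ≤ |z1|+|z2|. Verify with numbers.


|z1| = sqrt((-8)^2 + (-5.6)^2) = sqrt(95.36) = 9.7652
|z2| = sqrt((-1.3)^2 + (-3)^2) = sqrt(10.69) = 3.2696
z1+z2 = -9.3000 - 8.6000i
|z1+z2| = sqrt(160.45) = 12.6669
|z1|+|z2| = 9.7652 + 3.2696 = 13.0348

|z1+z2| = 12.6669 ≤ |z1|+|z2| = 13.0348 (verified)


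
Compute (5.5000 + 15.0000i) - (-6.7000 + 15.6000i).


Real: 5.5 + 6.7 = 12.2
Imag: 15 - 15.6 = -0.6

12.2000 - 0.6000i


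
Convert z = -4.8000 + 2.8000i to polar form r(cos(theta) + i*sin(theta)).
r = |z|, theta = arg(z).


r = sqrt(23.04+7.84) = sqrt(30.88) = 5.5570
theta = atan2(2.8, -4.8) = 149.7436 degrees

r = 5.5570, theta = 149.7436 degrees


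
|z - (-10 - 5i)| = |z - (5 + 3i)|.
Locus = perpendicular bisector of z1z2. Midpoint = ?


Equal distances means the locus is the perpendicular bisector of z1 and z2.
Midpoint = ((-10+5)/2, (-5+3)/2) = (-2.5000, -1.0000)

Perpendicular bisector through (-2.5000, -1.0000)


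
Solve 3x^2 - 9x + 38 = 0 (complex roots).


disc = (-9)^2 - 4*3*38 = 81 - 456 = -375
sqrt(|disc|) = sqrt(375) = 19.3649
Real part = 9/(2*3) = 1.5000
Imag part = 19.3649/(2*3) = 3.2275

1.5000 ± 3.2275i


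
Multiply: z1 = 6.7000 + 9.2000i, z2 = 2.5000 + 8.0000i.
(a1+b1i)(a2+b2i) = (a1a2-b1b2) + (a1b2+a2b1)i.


Real = 6.7*2.5 - 9.2*8 = 16.75 - 73.6 = -56.85
Imag = 6.7*8 + 2.5*9.2 = 53.6 + 23 = 76.6

-56.8500 + 76.6000i


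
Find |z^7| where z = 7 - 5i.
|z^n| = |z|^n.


|z| = sqrt(49+25) = sqrt(74) = 8.6023
|z^7| = |z|^7 = (sqrt(74))^7 = 74^3 * sqrt(74) = 405224*sqrt(74)

|z^7| = 405224*sqrt(74) ≈ 3485868.6540


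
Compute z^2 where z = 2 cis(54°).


r^2 = 2^2 = 4
n*theta = 2*54° = 108° = 108° (mod 360)
a = 4*cos(108°) = -1.2361
b = 4*sin(108°) = 3.8042

4 cis(108°) = -1.2361 + 3.8042i


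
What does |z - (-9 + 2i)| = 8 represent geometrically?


|z - z0| = r is a circle with center z0 and radius r.
Center = (-9, 2), radius = 8

Circle with center (-9, 2) and radius 8


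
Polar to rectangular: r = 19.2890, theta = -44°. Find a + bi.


a = 19.2890*cos(-44°) = 19.2890*0.71934 = 13.8753
b = 19.2890*sin(-44°) = 19.2890*(-0.69466) = -13.3993

13.8753 - 13.3993i


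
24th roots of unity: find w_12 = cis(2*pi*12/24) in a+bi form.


Angle = 360*12/24 = 180°
a = cos(180°) = -1.0000
b = sin(180°) = 0

-1.0000 + 0i


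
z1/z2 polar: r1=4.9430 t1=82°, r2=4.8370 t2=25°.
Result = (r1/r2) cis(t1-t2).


r = 4.9430 / 4.8370 = 1.0219
theta = 82° - 25° = 57° = 57° (mod 360)

1.0219 cis(57°)


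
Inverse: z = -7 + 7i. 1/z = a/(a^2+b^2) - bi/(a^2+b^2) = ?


|z|^2 = 49+49 = 98
1/z = (-7 - 7i)/98

1/z = -0.0714 - 0.0714i


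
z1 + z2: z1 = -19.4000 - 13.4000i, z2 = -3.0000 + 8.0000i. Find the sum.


Real: -19.4 - 3 = -22.4
Imag: -13.4 + 8 = -5.4

-22.4000 - 5.4000i


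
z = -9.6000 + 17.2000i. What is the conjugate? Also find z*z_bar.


z_bar = -9.6000 - 17.2000i
z*z_bar = (-9.6)^2 + 17.2^2 = 92.16 + 295.84 = 388

z_bar = -9.6000 - 17.2000i, z*z_bar = 388


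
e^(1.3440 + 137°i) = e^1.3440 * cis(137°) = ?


e^1.3440 = 3.83435
cos(137°) = -0.73135
sin(137°) = 0.682
Real = 3.83435*(-0.73135) = -2.8043
Imag = 3.83435*0.682 = 2.6150

-2.8043 + 2.6150i


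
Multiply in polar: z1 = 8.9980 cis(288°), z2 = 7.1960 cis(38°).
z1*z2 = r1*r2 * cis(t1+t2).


r = 8.9980 * 7.1960 = 64.7496
theta = 288° + 38° = 326° = 326° (mod 360)

64.7496 cis(326°)


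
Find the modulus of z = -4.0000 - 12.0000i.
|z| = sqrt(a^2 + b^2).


|z| = sqrt((-4)^2 + (-12)^2) = sqrt(16 + 144) = sqrt(160) = 12.6491

|z| = 12.6491


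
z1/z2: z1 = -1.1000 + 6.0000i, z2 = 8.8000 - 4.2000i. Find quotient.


Conjugate of z2 = 8.8000 + 4.2000i
Numerator: (-1.1000 + 6.0000i)(8.8000 + 4.2000i) = -34.8800 + 48.1800i
Denominator: 8.8^2 + (-4.2)^2 = 95.08
Result = (-34.8800 + 48.1800i)/95.08

-0.3668 + 0.5067i


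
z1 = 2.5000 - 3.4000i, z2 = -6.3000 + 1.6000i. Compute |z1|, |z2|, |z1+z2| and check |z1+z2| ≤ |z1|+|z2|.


|z1| = sqrt(2.5^2 + (-3.4)^2) = sqrt(17.81) = 4.2202
|z2| = sqrt((-6.3)^2 + 1.6^2) = sqrt(42.25) = 6.5000
z1+z2 = -3.8000 - 1.8000i
|z1+z2| = sqrt(17.68) = 4.2048
|z1|+|z2| = 4.2202 + 6.5000 = 10.7202

|z1+z2| = 4.2048 ≤ |z1|+|z2| = 10.7202 (verified)


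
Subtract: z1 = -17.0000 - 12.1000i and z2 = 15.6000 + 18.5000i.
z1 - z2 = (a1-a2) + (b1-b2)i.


Real: -17 - 15.6 = -32.6
Imag: -12.1 - 18.5 = -30.6

-32.6000 - 30.6000i


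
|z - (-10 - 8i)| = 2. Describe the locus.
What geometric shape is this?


|z - z0| = r is a circle with center z0 and radius r.
Center = (-10, -8), radius = 2

Circle with center (-10, -8) and radius 2
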